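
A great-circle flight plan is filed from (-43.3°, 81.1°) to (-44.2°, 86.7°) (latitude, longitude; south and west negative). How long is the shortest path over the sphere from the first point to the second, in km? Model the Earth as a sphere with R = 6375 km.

461 km

cos σ = sin φ₁ sin φ₂ + cos φ₁ cos φ₂ cos Δλ
      = sin(-43.30°)sin(-44.20°) + cos(-43.30°)cos(-44.20°)cos(5.60°) = 0.9974
σ = 4.143° → d = Rσ = 6375·0.07231 = 461 km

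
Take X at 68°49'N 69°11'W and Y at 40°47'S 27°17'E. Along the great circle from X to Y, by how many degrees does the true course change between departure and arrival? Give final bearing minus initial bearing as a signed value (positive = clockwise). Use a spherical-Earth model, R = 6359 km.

Initial bearing θ₁ = atan2(sin Δλ cos φ₂, cos φ₁ sin φ₂ − sin φ₁ cos φ₂ cos Δλ) = 101.75°
Final bearing θ₂ = (initial bearing from the destination back to the start) + 180° = 152.15°
Δθ = θ₂ − θ₁ = +50.4°

+50.4°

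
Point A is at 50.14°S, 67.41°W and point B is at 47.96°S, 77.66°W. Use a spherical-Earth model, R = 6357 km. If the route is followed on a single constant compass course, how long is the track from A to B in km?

Δψ = ln[tan(π/4+φ₂/2)/tan(π/4+φ₁/2)] = +0.0581;  Δφ = +0.0380 rad,  Δλ = -0.1789 rad
q = Δφ/Δψ = 0.6553
d = R·√(Δφ² + q²Δλ²) = 6357·0.12324 = 783 km

783 km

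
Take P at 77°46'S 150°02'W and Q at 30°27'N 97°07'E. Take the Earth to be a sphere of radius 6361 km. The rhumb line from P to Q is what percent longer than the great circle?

Great circle: σ = 2.1727 rad → d_gc = Rσ = 13820.5 km
Rhumb: Δφ = +1.8887, Δλ = -1.9696, Δψ = +2.7918, q = Δφ/Δψ = 0.6765 → d_rh = R√(Δφ²+q²Δλ²) = 14703.2 km
Excess = (14703.2 − 13820.5) / 13820.5 = 882.7 / 13820.5 = 6.39% ≈ 6.4%

6.4%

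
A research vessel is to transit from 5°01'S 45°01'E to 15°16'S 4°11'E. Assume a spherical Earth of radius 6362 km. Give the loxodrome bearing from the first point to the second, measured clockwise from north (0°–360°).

255.7°

Meridional parts: M(φ₁)=-0.0877, M(φ₂)=-0.2697 → ΔM = -0.1820;  Δλ = -0.7127 rad
tan C = Δλ / ΔM = +3.9159 → C = 255.67°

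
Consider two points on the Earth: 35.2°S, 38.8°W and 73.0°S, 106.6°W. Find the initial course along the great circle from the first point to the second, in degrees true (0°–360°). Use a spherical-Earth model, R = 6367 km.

θ = atan2( sin Δλ·cos φ₂ ,  cos φ₁ sin φ₂ − sin φ₁ cos φ₂ cos Δλ )
  = atan2(-0.2707, -0.7178) = 200.66°

200.7°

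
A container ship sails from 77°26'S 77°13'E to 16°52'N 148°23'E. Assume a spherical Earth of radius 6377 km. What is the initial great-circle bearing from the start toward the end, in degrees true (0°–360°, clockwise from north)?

68.1°

N = sin Δλ·cos φ₂ = +0.9057;  D = cos φ₁ sin φ₂ − sin φ₁ cos φ₂ cos Δλ = +0.3647
initial course = atan2(N, D) = 68.07°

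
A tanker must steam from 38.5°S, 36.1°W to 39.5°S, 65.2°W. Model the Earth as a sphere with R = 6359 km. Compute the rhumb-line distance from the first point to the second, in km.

2512 km

Δψ = ln[tan(π/4+φ₂/2)/tan(π/4+φ₁/2)] = -0.0225;  Δφ = -0.0175 rad,  Δλ = -0.5079 rad
q = Δφ/Δψ = 0.7771
d = R·√(Δφ² + q²Δλ²) = 6359·0.39508 = 2512 km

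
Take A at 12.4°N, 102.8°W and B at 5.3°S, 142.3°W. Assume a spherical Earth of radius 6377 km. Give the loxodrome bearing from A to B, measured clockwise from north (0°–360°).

245.7°

Δψ = ln[tan(π/4+φ₂/2)/tan(π/4+φ₁/2)] = -0.3108
Δλ = -0.6894 rad (taken the short way round)
course = atan2(Δλ, Δψ) = 245.74°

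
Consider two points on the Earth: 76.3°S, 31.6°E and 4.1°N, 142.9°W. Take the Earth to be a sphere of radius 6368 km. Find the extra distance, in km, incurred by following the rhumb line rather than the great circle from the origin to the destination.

Great circle: cos σ = sin φ₁ sin φ₂ + cos φ₁ cos φ₂ cos Δλ,  σ = 1.8803 rad → d_gc = 11973.90 km
Rhumb line: Δψ = +2.1908, q = Δφ/Δψ = 0.6405, d_rh = R√(Δφ²+q²Δλ²) = 15302.42 km
Excess = 15302.42 − 11973.90 = 3328.52 ≈ 3329 km

3329 km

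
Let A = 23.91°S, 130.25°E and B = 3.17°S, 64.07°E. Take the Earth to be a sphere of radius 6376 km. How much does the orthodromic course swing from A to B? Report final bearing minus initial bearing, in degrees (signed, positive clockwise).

At departure: θ₁ = atan2(sin Δλ cos φ₂, cos φ₁ sin φ₂ − sin φ₁ cos φ₂ cos Δλ) = 277.05°
At arrival: θ₂ = atan2(sin Δλ cos φ₁, −cos φ₂ sin φ₁ + sin φ₂ cos φ₁ cos Δλ) = 294.68°
Δθ = θ₂ − θ₁ = +17.6°

+17.6°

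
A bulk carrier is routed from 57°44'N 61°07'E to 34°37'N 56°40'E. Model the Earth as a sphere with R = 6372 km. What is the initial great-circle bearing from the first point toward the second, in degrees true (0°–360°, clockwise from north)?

N = sin Δλ·cos φ₂ = -0.0639;  D = cos φ₁ sin φ₂ − sin φ₁ cos φ₂ cos Δλ = -0.3905
initial course = atan2(N, D) = 189.29°

189.3°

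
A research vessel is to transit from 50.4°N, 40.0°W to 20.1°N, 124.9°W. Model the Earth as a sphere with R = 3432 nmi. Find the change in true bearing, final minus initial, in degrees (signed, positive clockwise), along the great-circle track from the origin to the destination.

-57.4°

Initial bearing θ₁ = atan2(sin Δλ cos φ₂, cos φ₁ sin φ₂ − sin φ₁ cos φ₂ cos Δλ) = 279.39°
Final bearing θ₂ = (initial bearing from the destination back to the start) + 180° = 222.04°
Δθ = θ₂ − θ₁ = -57.4°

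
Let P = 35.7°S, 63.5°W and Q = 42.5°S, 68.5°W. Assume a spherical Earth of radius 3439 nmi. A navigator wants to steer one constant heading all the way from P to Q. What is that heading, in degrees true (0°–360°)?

Δψ = ln[tan(π/4+φ₂/2)/tan(π/4+φ₁/2)] = -0.1531
Δλ = -0.0873 rad (taken the short way round)
course = atan2(Δλ, Δψ) = 209.68°

209.7°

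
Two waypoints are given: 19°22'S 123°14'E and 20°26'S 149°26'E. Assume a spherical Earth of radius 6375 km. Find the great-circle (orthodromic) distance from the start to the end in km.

2741 km

cos σ = sin φ₁ sin φ₂ + cos φ₁ cos φ₂ cos Δλ
      = sin(-19.37°)sin(-20.43°) + cos(-19.37°)cos(-20.43°)cos(26.20°) = 0.9090
σ = 24.633° → d = Rσ = 6375·0.42992 = 2741 km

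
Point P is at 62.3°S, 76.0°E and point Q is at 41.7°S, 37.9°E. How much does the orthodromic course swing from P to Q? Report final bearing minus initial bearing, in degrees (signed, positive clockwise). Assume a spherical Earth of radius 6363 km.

+30.9°

Initial bearing θ₁ = atan2(sin Δλ cos φ₂, cos φ₁ sin φ₂ − sin φ₁ cos φ₂ cos Δλ) = 294.61°
Final bearing θ₂ = (initial bearing from the destination back to the start) + 180° = 325.53°
Δθ = θ₂ − θ₁ = +30.9°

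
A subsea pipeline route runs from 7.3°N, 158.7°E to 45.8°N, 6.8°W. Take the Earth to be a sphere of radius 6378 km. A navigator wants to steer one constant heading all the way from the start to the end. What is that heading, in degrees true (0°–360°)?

285.0°

Δψ = ln[tan(π/4+φ₂/2)/tan(π/4+φ₁/2)] = +0.7735
Δλ = -2.8885 rad (taken the short way round)
course = atan2(Δλ, Δψ) = 284.99°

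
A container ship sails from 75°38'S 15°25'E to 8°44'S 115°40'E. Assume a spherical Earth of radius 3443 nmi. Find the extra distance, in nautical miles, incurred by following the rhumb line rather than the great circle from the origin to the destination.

Great circle: cos σ = sin φ₁ sin φ₂ + cos φ₁ cos φ₂ cos Δλ,  σ = 1.4672 rad → d_gc = 5051.4 nmi
Rhumb line: Δψ = +1.9182, q = Δφ/Δψ = 0.6087, d_rh = R√(Δφ²+q²Δλ²) = 5441.4 nmi
Excess = 5441.4 − 5051.4 = 390.0 ≈ 390 nmi

390 nmi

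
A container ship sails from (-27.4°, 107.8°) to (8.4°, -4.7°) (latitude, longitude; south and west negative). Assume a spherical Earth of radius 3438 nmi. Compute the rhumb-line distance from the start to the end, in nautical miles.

6886 nmi

Rhumb course C = atan2(Δλ, Δψ) with Δψ = ln[tan(π/4+φ₂/2)/tan(π/4+φ₁/2)] = +0.6447, Δλ = -1.9635 → C = 288.18°
d = R·|Δφ| / |cos C| = 3438·0.62483 / 0.31196 = 6886 nmi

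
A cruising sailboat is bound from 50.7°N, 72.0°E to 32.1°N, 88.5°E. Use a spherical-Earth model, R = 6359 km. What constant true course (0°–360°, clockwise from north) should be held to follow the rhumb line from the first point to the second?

Δψ = ln[tan(π/4+φ₂/2)/tan(π/4+φ₁/2)] = -0.4377
Δλ = +0.2880 rad (taken the short way round)
course = atan2(Δλ, Δψ) = 146.66°

146.7°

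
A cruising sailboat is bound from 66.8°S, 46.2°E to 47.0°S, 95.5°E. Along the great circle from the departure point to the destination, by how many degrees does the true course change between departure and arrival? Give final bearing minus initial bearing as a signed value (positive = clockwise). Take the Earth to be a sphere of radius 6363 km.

Initial bearing θ₁ = atan2(sin Δλ cos φ₂, cos φ₁ sin φ₂ − sin φ₁ cos φ₂ cos Δλ) = 76.86°
Final bearing θ₂ = (initial bearing from the destination back to the start) + 180° = 34.23°
Δθ = θ₂ − θ₁ = -42.6°

-42.6°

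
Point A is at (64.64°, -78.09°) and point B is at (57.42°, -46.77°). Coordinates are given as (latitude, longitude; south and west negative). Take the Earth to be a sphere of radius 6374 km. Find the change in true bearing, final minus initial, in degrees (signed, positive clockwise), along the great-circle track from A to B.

Initial bearing θ₁ = atan2(sin Δλ cos φ₂, cos φ₁ sin φ₂ − sin φ₁ cos φ₂ cos Δλ) = 101.07°
Final bearing θ₂ = (initial bearing from the destination back to the start) + 180° = 128.68°
Δθ = θ₂ − θ₁ = +27.6°

+27.6°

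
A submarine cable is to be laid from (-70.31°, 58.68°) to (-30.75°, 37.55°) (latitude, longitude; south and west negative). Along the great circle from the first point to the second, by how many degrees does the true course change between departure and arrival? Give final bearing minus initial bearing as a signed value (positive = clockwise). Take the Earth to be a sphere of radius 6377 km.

At departure: θ₁ = atan2(sin Δλ cos φ₂, cos φ₁ sin φ₂ − sin φ₁ cos φ₂ cos Δλ) = 331.99°
At arrival: θ₂ = atan2(sin Δλ cos φ₁, −cos φ₂ sin φ₁ + sin φ₂ cos φ₁ cos Δλ) = 349.39°
Δθ = θ₂ − θ₁ = +17.4°

+17.4°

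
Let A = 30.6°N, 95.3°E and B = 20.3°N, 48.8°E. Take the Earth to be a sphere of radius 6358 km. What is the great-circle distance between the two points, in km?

4763 km

cos σ = sin φ₁ sin φ₂ + cos φ₁ cos φ₂ cos Δλ
      = sin(30.60°)sin(20.30°) + cos(30.60°)cos(20.30°)cos(-46.50°) = 0.7323
σ = 42.920° → d = Rσ = 6358·0.74910 = 4763 km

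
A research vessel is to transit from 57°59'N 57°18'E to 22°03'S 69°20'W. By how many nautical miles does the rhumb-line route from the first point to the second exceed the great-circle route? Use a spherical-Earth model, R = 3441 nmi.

386 nmi

Great circle: cos σ = sin φ₁ sin φ₂ + cos φ₁ cos φ₂ cos Δλ,  σ = 2.2288 rad → d_gc = 7669.2 nmi
Rhumb line: Δψ = -1.6433, q = Δφ/Δψ = 0.8500, d_rh = R√(Δφ²+q²Δλ²) = 8055.6 nmi
Excess = 8055.6 − 7669.2 = 386.4 ≈ 386 nmi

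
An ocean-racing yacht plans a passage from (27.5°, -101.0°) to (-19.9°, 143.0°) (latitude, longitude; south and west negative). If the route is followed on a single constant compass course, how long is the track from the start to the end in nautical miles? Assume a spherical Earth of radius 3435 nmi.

7311 nmi

Δψ = ln[tan(π/4+φ₂/2)/tan(π/4+φ₁/2)] = -0.8541;  Δφ = -0.8273 rad,  Δλ = -2.0246 rad
q = Δφ/Δψ = 0.9687
d = R·√(Δφ² + q²Δλ²) = 3435·2.12848 = 7311 nmi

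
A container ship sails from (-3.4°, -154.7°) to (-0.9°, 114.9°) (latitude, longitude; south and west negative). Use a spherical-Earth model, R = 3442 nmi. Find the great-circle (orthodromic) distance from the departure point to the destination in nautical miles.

5427 nmi

Haversine: a = sin²(Δφ/2)+cos φ₁ cos φ₂ sin²(Δλ/2) = 0.50302;  σ = 2·atan2(√a,√(1−a))
σ = 90.346° → d = Rσ = 3442·1.57683 = 5427 nmi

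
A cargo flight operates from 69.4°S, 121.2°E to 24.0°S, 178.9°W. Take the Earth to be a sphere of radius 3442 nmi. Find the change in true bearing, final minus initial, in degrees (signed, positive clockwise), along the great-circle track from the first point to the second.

Initial bearing θ₁ = atan2(sin Δλ cos φ₂, cos φ₁ sin φ₂ − sin φ₁ cos φ₂ cos Δλ) = 70.12°
Final bearing θ₂ = (initial bearing from the destination back to the start) + 180° = 21.23°
Δθ = θ₂ − θ₁ = -48.9°

-48.9°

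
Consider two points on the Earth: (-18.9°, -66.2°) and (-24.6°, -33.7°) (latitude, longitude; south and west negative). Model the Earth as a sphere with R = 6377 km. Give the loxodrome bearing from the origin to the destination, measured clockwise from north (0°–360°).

100.7°

Δψ = ln[tan(π/4+φ₂/2)/tan(π/4+φ₁/2)] = -0.1072
Δλ = +0.5672 rad (taken the short way round)
course = atan2(Δλ, Δψ) = 100.70°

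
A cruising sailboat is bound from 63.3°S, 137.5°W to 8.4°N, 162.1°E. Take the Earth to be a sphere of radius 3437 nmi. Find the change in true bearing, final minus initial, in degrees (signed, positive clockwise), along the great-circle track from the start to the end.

At departure: θ₁ = atan2(sin Δλ cos φ₂, cos φ₁ sin φ₂ − sin φ₁ cos φ₂ cos Δλ) = 300.28°
At arrival: θ₂ = atan2(sin Δλ cos φ₁, −cos φ₂ sin φ₁ + sin φ₂ cos φ₁ cos Δλ) = 336.91°
Δθ = θ₂ − θ₁ = +36.6°

+36.6°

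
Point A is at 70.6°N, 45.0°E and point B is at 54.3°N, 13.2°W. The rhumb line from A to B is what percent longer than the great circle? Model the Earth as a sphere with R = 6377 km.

Great circle: σ = 0.5194 rad → d_gc = Rσ = 3312.2 km
Rhumb: Δφ = -0.2845, Δλ = -1.0158, Δψ = -0.6334, q = Δφ/Δψ = 0.4492 → d_rh = R√(Δφ²+q²Δλ²) = 3428.8 km
Excess = (3428.8 − 3312.2) / 3312.2 = 116.6 / 3312.2 = 3.52% ≈ 3.5%

3.5%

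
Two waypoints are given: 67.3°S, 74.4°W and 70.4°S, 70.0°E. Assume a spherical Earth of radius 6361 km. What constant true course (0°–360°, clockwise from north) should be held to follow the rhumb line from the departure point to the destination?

93.4°

Meridional parts: M(φ₁)=-1.6058, M(φ₂)=-1.7560 → ΔM = -0.1502;  Δλ = +2.5203 rad
tan C = Δλ / ΔM = -16.7773 → C = 93.41°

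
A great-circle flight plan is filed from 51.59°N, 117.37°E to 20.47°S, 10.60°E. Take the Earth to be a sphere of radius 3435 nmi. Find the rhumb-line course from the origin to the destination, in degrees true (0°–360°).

Δψ = ln[tan(π/4+φ₂/2)/tan(π/4+φ₁/2)] = -1.4197
Δλ = -1.8635 rad (taken the short way round)
course = atan2(Δλ, Δψ) = 232.70°

232.7°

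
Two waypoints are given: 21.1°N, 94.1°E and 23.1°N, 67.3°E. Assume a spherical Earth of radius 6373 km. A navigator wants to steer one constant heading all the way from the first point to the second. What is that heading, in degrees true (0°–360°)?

274.6°

Δψ = ln[tan(π/4+φ₂/2)/tan(π/4+φ₁/2)] = +0.0377
Δλ = -0.4677 rad (taken the short way round)
course = atan2(Δλ, Δψ) = 274.61°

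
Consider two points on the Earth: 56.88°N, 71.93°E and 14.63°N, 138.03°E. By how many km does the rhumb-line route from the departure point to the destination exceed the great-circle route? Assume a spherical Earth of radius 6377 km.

163 km

Great circle: cos σ = sin φ₁ sin φ₂ + cos φ₁ cos φ₂ cos Δλ,  σ = 1.1310 rad → d_gc = 7212.6 km
Rhumb line: Δψ = -0.9547, q = Δφ/Δψ = 0.7724, d_rh = R√(Δφ²+q²Δλ²) = 7375.9 km
Excess = 7375.9 − 7212.6 = 163.3 ≈ 163 km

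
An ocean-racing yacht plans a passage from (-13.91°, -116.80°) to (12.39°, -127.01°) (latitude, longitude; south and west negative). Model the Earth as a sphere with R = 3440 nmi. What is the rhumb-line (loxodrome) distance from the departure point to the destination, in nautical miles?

1692 nmi

Rhumb course C = atan2(Δλ, Δψ) with Δψ = ln[tan(π/4+φ₂/2)/tan(π/4+φ₁/2)] = +0.4631, Δλ = -0.1782 → C = 338.96°
d = R·|Δφ| / |cos C| = 3440·0.45902 / 0.93330 = 1692 nmi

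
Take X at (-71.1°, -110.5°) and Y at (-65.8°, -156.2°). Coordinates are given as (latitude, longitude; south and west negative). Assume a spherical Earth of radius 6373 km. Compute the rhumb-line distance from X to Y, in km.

1949 km

Rhumb course C = atan2(Δλ, Δψ) with Δψ = ln[tan(π/4+φ₂/2)/tan(π/4+φ₁/2)] = +0.2531, Δλ = -0.7976 → C = 287.60°
d = R·|Δφ| / |cos C| = 6373·0.09250 / 0.30245 = 1949 km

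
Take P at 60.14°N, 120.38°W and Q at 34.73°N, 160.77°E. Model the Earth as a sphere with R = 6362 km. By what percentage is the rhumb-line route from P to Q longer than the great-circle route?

4.9%

Great circle: σ = 0.9604 rad → d_gc = Rσ = 6110.0 km
Rhumb: Δφ = -0.4435, Δλ = -1.3762, Δψ = -0.6748, q = Δφ/Δψ = 0.6573 → d_rh = R√(Δφ²+q²Δλ²) = 6408.9 km
Excess = (6408.9 − 6110.0) / 6110.0 = 298.9 / 6110.0 = 4.89% ≈ 4.9%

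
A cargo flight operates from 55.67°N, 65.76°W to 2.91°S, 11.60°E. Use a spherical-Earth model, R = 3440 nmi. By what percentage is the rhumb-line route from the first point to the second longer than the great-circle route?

Great circle: σ = 1.4894 rad → d_gc = Rσ = 5123.5 nmi
Rhumb: Δφ = -1.0224, Δλ = +1.3502, Δψ = -1.2256, q = Δφ/Δψ = 0.8342 → d_rh = R√(Δφ²+q²Δλ²) = 5232.8 nmi
Excess = (5232.8 − 5123.5) / 5123.5 = 109.3 / 5123.5 = 2.13% ≈ 2.1%

2.1%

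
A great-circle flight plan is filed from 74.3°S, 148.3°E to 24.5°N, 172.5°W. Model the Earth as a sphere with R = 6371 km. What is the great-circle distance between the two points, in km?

11345 km

Haversine: a = sin²(Δφ/2)+cos φ₁ cos φ₂ sin²(Δλ/2) = 0.60420;  σ = 2·atan2(√a,√(1−a))
σ = 102.029° → d = Rσ = 6371·1.78074 = 11345 km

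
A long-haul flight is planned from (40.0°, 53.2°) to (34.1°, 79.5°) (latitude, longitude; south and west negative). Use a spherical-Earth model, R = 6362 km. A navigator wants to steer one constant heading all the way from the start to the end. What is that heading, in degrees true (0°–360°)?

Δψ = ln[tan(π/4+φ₂/2)/tan(π/4+φ₁/2)] = -0.1291
Δλ = +0.4590 rad (taken the short way round)
course = atan2(Δλ, Δψ) = 105.71°

105.7°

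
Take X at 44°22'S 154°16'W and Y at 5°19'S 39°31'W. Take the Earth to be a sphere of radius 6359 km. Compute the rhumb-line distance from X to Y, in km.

Rhumb course C = atan2(Δλ, Δψ) with Δψ = ln[tan(π/4+φ₂/2)/tan(π/4+φ₁/2)] = +0.7729, Δλ = +2.0028 → C = 68.90°
d = R·|Δφ| / |cos C| = 6359·0.68155 / 0.36004 = 12038 km

12038 km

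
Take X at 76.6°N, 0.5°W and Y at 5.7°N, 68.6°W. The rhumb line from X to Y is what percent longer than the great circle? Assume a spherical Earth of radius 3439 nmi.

3.2%

Great circle: σ = 1.3871 rad → d_gc = Rσ = 4770.4 nmi
Rhumb: Δφ = -1.2374, Δλ = -1.1886, Δψ = -2.0419, q = Δφ/Δψ = 0.6060 → d_rh = R√(Δφ²+q²Δλ²) = 4924.0 nmi
Excess = (4924.0 − 4770.4) / 4770.4 = 153.6 / 4770.4 = 3.22% ≈ 3.2%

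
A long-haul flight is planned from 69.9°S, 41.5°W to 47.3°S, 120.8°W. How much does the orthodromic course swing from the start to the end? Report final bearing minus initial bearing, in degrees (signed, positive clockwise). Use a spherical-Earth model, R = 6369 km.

Initial bearing θ₁ = atan2(sin Δλ cos φ₂, cos φ₁ sin φ₂ − sin φ₁ cos φ₂ cos Δλ) = 258.60°
Final bearing θ₂ = (initial bearing from the destination back to the start) + 180° = 330.21°
Δθ = θ₂ − θ₁ = +71.6°

+71.6°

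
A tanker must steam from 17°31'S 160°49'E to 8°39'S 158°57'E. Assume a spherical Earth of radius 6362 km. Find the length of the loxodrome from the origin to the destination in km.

Rhumb course C = atan2(Δλ, Δψ) with Δψ = ln[tan(π/4+φ₂/2)/tan(π/4+φ₁/2)] = +0.1591, Δλ = -0.0326 → C = 348.42°
d = R·|Δφ| / |cos C| = 6362·0.15475 / 0.97966 = 1005 km

1005 km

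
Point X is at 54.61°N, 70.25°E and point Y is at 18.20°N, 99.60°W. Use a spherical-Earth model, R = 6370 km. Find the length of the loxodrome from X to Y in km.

Δψ = ln[tan(π/4+φ₂/2)/tan(π/4+φ₁/2)] = -0.8193;  Δφ = -0.6355 rad,  Δλ = -2.9644 rad
q = Δφ/Δψ = 0.7756
d = R·√(Δφ² + q²Δλ²) = 6370·2.38553 = 15196 km

15196 km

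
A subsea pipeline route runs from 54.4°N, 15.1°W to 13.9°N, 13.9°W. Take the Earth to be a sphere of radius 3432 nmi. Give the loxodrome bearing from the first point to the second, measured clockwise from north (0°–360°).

178.7°

Δψ = ln[tan(π/4+φ₂/2)/tan(π/4+φ₁/2)] = -0.8911
Δλ = +0.0209 rad (taken the short way round)
course = atan2(Δλ, Δψ) = 178.65°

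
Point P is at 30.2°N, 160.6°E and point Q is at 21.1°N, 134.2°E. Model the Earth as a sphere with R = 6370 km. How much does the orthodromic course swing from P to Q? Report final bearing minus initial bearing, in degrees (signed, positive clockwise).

At departure: θ₁ = atan2(sin Δλ cos φ₂, cos φ₁ sin φ₂ − sin φ₁ cos φ₂ cos Δλ) = 255.25°
At arrival: θ₂ = atan2(sin Δλ cos φ₁, −cos φ₂ sin φ₁ + sin φ₂ cos φ₁ cos Δλ) = 243.62°
Δθ = θ₂ − θ₁ = -11.6°

-11.6°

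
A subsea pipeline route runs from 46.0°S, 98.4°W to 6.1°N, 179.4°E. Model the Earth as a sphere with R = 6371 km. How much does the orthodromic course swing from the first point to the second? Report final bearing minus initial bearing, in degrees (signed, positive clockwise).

At departure: θ₁ = atan2(sin Δλ cos φ₂, cos φ₁ sin φ₂ − sin φ₁ cos φ₂ cos Δλ) = 279.84°
At arrival: θ₂ = atan2(sin Δλ cos φ₁, −cos φ₂ sin φ₁ + sin φ₂ cos φ₁ cos Δλ) = 316.50°
Δθ = θ₂ − θ₁ = +36.7°

+36.7°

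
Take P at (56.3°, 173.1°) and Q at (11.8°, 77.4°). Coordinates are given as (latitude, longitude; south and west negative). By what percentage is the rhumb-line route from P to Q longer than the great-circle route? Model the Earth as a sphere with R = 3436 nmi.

5.0%

Great circle: σ = 1.4543 rad → d_gc = Rσ = 4997.1 nmi
Rhumb: Δφ = -0.7767, Δλ = -1.6703, Δψ = -0.9870, q = Δφ/Δψ = 0.7869 → d_rh = R√(Δφ²+q²Δλ²) = 5245.5 nmi
Excess = (5245.5 − 4997.1) / 4997.1 = 248.4 / 4997.1 = 4.97% ≈ 5.0%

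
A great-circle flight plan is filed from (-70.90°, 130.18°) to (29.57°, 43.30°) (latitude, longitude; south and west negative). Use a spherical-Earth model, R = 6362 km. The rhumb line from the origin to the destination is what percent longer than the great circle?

2.7%

Great circle: σ = 2.0385 rad → d_gc = Rσ = 12968.9 km
Rhumb: Δφ = +1.7535, Δλ = -1.5163, Δψ = +2.3230, q = Δφ/Δψ = 0.7548 → d_rh = R√(Δφ²+q²Δλ²) = 13322.3 km
Excess = (13322.3 − 12968.9) / 12968.9 = 353.4 / 12968.9 = 2.72% ≈ 2.7%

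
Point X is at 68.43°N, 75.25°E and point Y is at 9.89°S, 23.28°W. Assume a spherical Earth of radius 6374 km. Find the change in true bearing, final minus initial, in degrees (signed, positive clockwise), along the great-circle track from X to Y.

At departure: θ₁ = atan2(sin Δλ cos φ₂, cos φ₁ sin φ₂ − sin φ₁ cos φ₂ cos Δλ) = 274.27°
At arrival: θ₂ = atan2(sin Δλ cos φ₁, −cos φ₂ sin φ₁ + sin φ₂ cos φ₁ cos Δλ) = 201.85°
Δθ = θ₂ − θ₁ = -72.4°

-72.4°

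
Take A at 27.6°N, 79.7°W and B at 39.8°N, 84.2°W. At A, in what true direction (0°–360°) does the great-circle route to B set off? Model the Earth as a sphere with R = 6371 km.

344.2°

N = sin Δλ·cos φ₂ = -0.0603;  D = cos φ₁ sin φ₂ − sin φ₁ cos φ₂ cos Δλ = +0.2124
initial course = atan2(N, D) = 344.16°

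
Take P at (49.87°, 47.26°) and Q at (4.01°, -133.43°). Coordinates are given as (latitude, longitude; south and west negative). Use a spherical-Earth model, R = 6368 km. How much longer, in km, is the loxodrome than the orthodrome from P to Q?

3752 km

Great circle: cos σ = sin φ₁ sin φ₂ + cos φ₁ cos φ₂ cos Δλ,  σ = 2.2012 rad → d_gc = 14016.9 km
Rhumb line: Δψ = -0.9371, q = Δφ/Δψ = 0.8541, d_rh = R√(Δφ²+q²Δλ²) = 17768.5 km
Excess = 17768.5 − 14016.9 = 3751.6 ≈ 3752 km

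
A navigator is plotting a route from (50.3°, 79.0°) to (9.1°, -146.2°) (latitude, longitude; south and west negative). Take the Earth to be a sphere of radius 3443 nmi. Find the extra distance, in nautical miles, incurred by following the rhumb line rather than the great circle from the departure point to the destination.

676 nmi

Great circle: cos σ = sin φ₁ sin φ₂ + cos φ₁ cos φ₂ cos Δλ,  σ = 1.8994 rad → d_gc = 6539.7 nmi
Rhumb line: Δψ = -0.8594, q = Δφ/Δψ = 0.8368, d_rh = R√(Δφ²+q²Δλ²) = 7216.1 nmi
Excess = 7216.1 − 6539.7 = 676.4 ≈ 676 nmi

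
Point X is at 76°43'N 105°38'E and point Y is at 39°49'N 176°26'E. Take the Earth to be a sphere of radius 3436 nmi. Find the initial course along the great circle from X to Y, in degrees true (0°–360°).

θ = atan2( sin Δλ·cos φ₂ ,  cos φ₁ sin φ₂ − sin φ₁ cos φ₂ cos Δλ )
  = atan2(+0.7254, -0.0987) = 97.75°

97.7°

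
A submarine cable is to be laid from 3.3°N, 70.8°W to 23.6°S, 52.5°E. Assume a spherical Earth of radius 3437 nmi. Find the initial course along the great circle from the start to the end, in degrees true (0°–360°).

115.8°

θ = atan2( sin Δλ·cos φ₂ ,  cos φ₁ sin φ₂ − sin φ₁ cos φ₂ cos Δλ )
  = atan2(+0.7659, -0.3707) = 115.83°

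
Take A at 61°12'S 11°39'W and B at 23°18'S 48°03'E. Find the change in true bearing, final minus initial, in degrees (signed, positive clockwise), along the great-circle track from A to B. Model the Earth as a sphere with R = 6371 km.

-44.4°

At departure: θ₁ = atan2(sin Δλ cos φ₂, cos φ₁ sin φ₂ − sin φ₁ cos φ₂ cos Δλ) = 74.80°
At arrival: θ₂ = atan2(sin Δλ cos φ₁, −cos φ₂ sin φ₁ + sin φ₂ cos φ₁ cos Δλ) = 30.41°
Δθ = θ₂ − θ₁ = -44.4°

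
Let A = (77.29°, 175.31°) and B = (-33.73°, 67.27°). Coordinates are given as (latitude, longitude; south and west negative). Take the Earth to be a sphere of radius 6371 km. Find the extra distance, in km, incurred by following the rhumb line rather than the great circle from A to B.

Great circle: cos σ = sin φ₁ sin φ₂ + cos φ₁ cos φ₂ cos Δλ,  σ = 2.2122 rad → d_gc = 14094.1 km
Rhumb line: Δψ = -2.8209, q = Δφ/Δψ = 0.6869, d_rh = R√(Δφ²+q²Δλ²) = 14849.0 km
Excess = 14849.0 − 14094.1 = 754.9 ≈ 755 km

755 km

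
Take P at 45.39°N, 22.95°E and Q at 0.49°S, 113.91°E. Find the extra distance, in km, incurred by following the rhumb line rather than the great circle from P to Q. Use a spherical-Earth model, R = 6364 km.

227 km

Great circle: cos σ = sin φ₁ sin φ₂ + cos φ₁ cos φ₂ cos Δλ,  σ = 1.5887 rad → d_gc = 10110.18 km
Rhumb line: Δψ = -0.8996, q = Δφ/Δψ = 0.8901, d_rh = R√(Δφ²+q²Δλ²) = 10336.73 km
Excess = 10336.73 − 10110.18 = 226.55 ≈ 227 km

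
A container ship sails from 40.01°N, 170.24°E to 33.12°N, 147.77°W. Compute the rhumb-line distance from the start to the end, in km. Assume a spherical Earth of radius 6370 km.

3822 km

Rhumb course C = atan2(Δλ, Δψ) with Δψ = ln[tan(π/4+φ₂/2)/tan(π/4+φ₁/2)] = -0.1499, Δλ = +0.7329 → C = 101.56°
d = R·|Δφ| / |cos C| = 6370·0.12025 / 0.20041 = 3822 km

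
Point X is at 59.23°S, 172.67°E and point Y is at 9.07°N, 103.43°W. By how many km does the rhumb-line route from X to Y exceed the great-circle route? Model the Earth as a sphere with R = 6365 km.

Great circle: cos σ = sin φ₁ sin φ₂ + cos φ₁ cos φ₂ cos Δλ,  σ = 1.6527 rad → d_gc = 10519.1 km
Rhumb line: Δψ = +1.4494, q = Δφ/Δψ = 0.8225, d_rh = R√(Δφ²+q²Δλ²) = 10785.9 km
Excess = 10785.9 − 10519.1 = 266.8 ≈ 267 km

267 km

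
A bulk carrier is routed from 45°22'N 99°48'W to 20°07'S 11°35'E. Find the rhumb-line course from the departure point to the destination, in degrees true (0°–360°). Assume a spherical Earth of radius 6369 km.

122.7°

Δψ = ln[tan(π/4+φ₂/2)/tan(π/4+φ₁/2)] = -1.2490
Δλ = +1.9440 rad (taken the short way round)
course = atan2(Δλ, Δψ) = 122.72°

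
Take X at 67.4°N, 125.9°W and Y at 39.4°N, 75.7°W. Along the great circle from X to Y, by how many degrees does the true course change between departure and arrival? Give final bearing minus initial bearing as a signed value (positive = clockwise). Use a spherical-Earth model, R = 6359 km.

+42.4°

At departure: θ₁ = atan2(sin Δλ cos φ₂, cos φ₁ sin φ₂ − sin φ₁ cos φ₂ cos Δλ) = 109.71°
At arrival: θ₂ = atan2(sin Δλ cos φ₁, −cos φ₂ sin φ₁ + sin φ₂ cos φ₁ cos Δλ) = 152.08°
Δθ = θ₂ − θ₁ = +42.4°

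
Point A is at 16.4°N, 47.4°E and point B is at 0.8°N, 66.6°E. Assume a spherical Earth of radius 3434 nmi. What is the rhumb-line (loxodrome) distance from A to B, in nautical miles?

Rhumb course C = atan2(Δλ, Δψ) with Δψ = ln[tan(π/4+φ₂/2)/tan(π/4+φ₁/2)] = -0.2763, Δλ = +0.3351 → C = 129.50°
d = R·|Δφ| / |cos C| = 3434·0.27227 / 0.63611 = 1470 nmi

1470 nmi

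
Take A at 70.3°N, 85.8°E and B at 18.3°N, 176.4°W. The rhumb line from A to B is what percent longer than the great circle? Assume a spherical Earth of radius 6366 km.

Great circle: σ = 1.3159 rad → d_gc = Rσ = 8376.8 km
Rhumb: Δφ = -0.9076, Δλ = +1.7069, Δψ = -1.4259, q = Δφ/Δψ = 0.6365 → d_rh = R√(Δφ²+q²Δλ²) = 9012.1 km
Excess = (9012.1 − 8376.8) / 8376.8 = 635.3 / 8376.8 = 7.58% ≈ 7.6%

7.6%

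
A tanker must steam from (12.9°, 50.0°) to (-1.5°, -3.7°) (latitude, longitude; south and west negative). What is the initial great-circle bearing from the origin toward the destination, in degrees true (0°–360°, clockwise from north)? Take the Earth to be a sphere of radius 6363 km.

258.9°

θ = atan2( sin Δλ·cos φ₂ ,  cos φ₁ sin φ₂ − sin φ₁ cos φ₂ cos Δλ )
  = atan2(-0.8057, -0.1576) = 258.93°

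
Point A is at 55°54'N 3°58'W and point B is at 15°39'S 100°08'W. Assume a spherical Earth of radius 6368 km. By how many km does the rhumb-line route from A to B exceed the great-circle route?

Great circle: cos σ = sin φ₁ sin φ₂ + cos φ₁ cos φ₂ cos Δλ,  σ = 1.8560 rad → d_gc = 11819.12 km
Rhumb line: Δψ = -1.4585, q = Δφ/Δψ = 0.8562, d_rh = R√(Δφ²+q²Δλ²) = 12123.58 km
Excess = 12123.58 − 11819.12 = 304.46 ≈ 304 km

304 km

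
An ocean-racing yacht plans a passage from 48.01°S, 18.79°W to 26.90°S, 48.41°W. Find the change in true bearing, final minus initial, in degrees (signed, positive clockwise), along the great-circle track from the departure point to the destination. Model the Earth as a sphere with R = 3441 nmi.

+18.6°

Initial bearing θ₁ = atan2(sin Δλ cos φ₂, cos φ₁ sin φ₂ − sin φ₁ cos φ₂ cos Δλ) = 301.82°
Final bearing θ₂ = (initial bearing from the destination back to the start) + 180° = 320.40°
Δθ = θ₂ − θ₁ = +18.6°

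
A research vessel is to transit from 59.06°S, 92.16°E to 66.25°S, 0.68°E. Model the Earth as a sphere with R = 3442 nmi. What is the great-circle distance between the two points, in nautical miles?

2329 nmi

Haversine: a = sin²(Δφ/2)+cos φ₁ cos φ₂ sin²(Δλ/2) = 0.11014;  σ = 2·atan2(√a,√(1−a))
σ = 38.765° → d = Rσ = 3442·0.67658 = 2329 nmi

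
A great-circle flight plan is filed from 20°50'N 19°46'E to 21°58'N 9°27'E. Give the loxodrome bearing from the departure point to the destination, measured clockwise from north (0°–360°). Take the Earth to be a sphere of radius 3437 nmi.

Δψ = ln[tan(π/4+φ₂/2)/tan(π/4+φ₁/2)] = +0.0212
Δλ = -0.1801 rad (taken the short way round)
course = atan2(Δλ, Δψ) = 276.73°

276.7°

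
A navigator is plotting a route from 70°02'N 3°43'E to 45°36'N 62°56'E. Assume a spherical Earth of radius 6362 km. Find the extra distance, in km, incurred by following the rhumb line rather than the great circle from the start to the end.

140 km

Great circle: cos σ = sin φ₁ sin φ₂ + cos φ₁ cos φ₂ cos Δλ,  σ = 0.6538 rad → d_gc = 4159.2 km
Rhumb line: Δψ = -0.8409, q = Δφ/Δψ = 0.5072, d_rh = R√(Δφ²+q²Δλ²) = 4298.9 km
Excess = 4298.9 − 4159.2 = 139.7 ≈ 140 km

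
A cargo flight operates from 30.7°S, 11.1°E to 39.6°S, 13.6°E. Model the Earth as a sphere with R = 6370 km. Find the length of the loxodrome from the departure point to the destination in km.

1015 km

Rhumb course C = atan2(Δλ, Δψ) with Δψ = ln[tan(π/4+φ₂/2)/tan(π/4+φ₁/2)] = -0.1904, Δλ = +0.0436 → C = 167.09°
d = R·|Δφ| / |cos C| = 6370·0.15533 / 0.97472 = 1015 km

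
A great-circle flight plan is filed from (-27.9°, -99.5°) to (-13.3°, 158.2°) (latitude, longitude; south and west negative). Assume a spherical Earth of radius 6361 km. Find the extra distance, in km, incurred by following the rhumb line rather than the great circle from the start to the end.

244 km

Great circle: cos σ = sin φ₁ sin φ₂ + cos φ₁ cos φ₂ cos Δλ,  σ = 1.6464 rad → d_gc = 10473.01 km
Rhumb line: Δψ = +0.2732, q = Δφ/Δψ = 0.9328, d_rh = R√(Δφ²+q²Δλ²) = 10717.49 km
Excess = 10717.49 − 10473.01 = 244.48 ≈ 244 km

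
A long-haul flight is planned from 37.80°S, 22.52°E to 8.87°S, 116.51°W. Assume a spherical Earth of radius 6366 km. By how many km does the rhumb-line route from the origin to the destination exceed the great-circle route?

Great circle: cos σ = sin φ₁ sin φ₂ + cos φ₁ cos φ₂ cos Δλ,  σ = 2.0886 rad → d_gc = 13296.0 km
Rhumb line: Δψ = +0.5581, q = Δφ/Δψ = 0.9047, d_rh = R√(Δφ²+q²Δλ²) = 14339.6 km
Excess = 14339.6 − 13296.0 = 1043.6 ≈ 1044 km

1044 km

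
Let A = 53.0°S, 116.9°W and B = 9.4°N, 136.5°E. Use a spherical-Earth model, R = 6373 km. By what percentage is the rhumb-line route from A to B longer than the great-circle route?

Great circle: σ = 1.8756 rad → d_gc = Rσ = 11952.9 km
Rhumb: Δφ = +1.0891, Δλ = -1.8605, Δψ = +1.2596, q = Δφ/Δψ = 0.8646 → d_rh = R√(Δφ²+q²Δλ²) = 12380.3 km
Excess = (12380.3 − 11952.9) / 11952.9 = 427.4 / 11952.9 = 3.58% ≈ 3.6%

3.6%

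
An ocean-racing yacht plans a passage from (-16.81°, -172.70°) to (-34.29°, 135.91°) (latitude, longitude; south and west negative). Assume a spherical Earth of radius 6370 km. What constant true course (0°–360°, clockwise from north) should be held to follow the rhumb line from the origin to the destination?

249.2°

Meridional parts: M(φ₁)=-0.2977, M(φ₂)=-0.6378 → ΔM = -0.3401;  Δλ = -0.8969 rad
tan C = Δλ / ΔM = +2.6374 → C = 249.24°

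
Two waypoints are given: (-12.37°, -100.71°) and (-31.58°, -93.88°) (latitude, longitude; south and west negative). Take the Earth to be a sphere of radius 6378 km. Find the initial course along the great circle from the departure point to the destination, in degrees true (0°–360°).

θ = atan2( sin Δλ·cos φ₂ ,  cos φ₁ sin φ₂ − sin φ₁ cos φ₂ cos Δλ )
  = atan2(+0.1013, -0.3303) = 162.95°

162.9°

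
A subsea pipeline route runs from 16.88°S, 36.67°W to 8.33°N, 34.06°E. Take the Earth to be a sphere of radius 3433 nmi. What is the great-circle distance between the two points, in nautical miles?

cos σ = sin φ₁ sin φ₂ + cos φ₁ cos φ₂ cos Δλ
      = sin(-16.88°)sin(8.33°) + cos(-16.88°)cos(8.33°)cos(70.73°) = 0.2704
σ = 74.312° → d = Rσ = 3433·1.29699 = 4453 nmi

4453 nmi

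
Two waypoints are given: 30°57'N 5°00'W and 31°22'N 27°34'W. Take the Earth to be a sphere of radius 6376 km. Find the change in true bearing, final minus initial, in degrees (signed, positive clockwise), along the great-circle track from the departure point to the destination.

Initial bearing θ₁ = atan2(sin Δλ cos φ₂, cos φ₁ sin φ₂ − sin φ₁ cos φ₂ cos Δλ) = 277.11°
Final bearing θ₂ = (initial bearing from the destination back to the start) + 180° = 265.33°
Δθ = θ₂ − θ₁ = -11.8°

-11.8°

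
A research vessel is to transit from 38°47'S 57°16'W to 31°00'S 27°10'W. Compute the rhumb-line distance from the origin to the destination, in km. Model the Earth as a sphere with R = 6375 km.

Rhumb course C = atan2(Δλ, Δψ) with Δψ = ln[tan(π/4+φ₂/2)/tan(π/4+φ₁/2)] = +0.1659, Δλ = +0.5253 → C = 72.48°
d = R·|Δφ| / |cos C| = 6375·0.13584 / 0.30108 = 2876 km

2876 km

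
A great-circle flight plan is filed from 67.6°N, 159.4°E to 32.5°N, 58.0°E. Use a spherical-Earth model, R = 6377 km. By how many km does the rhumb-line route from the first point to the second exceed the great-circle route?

Great circle: cos σ = sin φ₁ sin φ₂ + cos φ₁ cos φ₂ cos Δλ,  σ = 1.1227 rad → d_gc = 7159.6 km
Rhumb line: Δψ = -1.0191, q = Δφ/Δψ = 0.6011, d_rh = R√(Δφ²+q²Δλ²) = 7828.6 km
Excess = 7828.6 − 7159.6 = 669.0 ≈ 669 km

669 km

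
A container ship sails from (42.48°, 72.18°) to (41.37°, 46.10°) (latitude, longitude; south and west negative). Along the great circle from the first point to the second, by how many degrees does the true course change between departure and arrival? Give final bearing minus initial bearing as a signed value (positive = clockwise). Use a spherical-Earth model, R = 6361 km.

-17.6°

Initial bearing θ₁ = atan2(sin Δλ cos φ₂, cos φ₁ sin φ₂ − sin φ₁ cos φ₂ cos Δλ) = 275.58°
Final bearing θ₂ = (initial bearing from the destination back to the start) + 180° = 257.99°
Δθ = θ₂ − θ₁ = -17.6°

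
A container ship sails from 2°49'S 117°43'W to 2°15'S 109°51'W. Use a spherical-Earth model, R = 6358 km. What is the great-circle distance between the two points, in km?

874 km

Haversine: a = sin²(Δφ/2)+cos φ₁ cos φ₂ sin²(Δλ/2) = 0.00472;  σ = 2·atan2(√a,√(1−a))
σ = 7.879° → d = Rσ = 6358·0.13752 = 874 km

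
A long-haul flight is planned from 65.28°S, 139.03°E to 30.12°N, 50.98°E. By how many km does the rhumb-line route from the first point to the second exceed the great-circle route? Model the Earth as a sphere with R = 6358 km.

Great circle: cos σ = sin φ₁ sin φ₂ + cos φ₁ cos φ₂ cos Δλ,  σ = 2.0303 rad → d_gc = 12908.8 km
Rhumb line: Δψ = +2.0698, q = Δφ/Δψ = 0.8044, d_rh = R√(Δφ²+q²Δλ²) = 13185.2 km
Excess = 13185.2 − 12908.8 = 276.4 ≈ 276 km

276 km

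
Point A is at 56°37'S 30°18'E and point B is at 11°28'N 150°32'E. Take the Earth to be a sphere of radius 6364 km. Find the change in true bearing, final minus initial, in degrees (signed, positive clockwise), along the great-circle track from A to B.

Initial bearing θ₁ = atan2(sin Δλ cos φ₂, cos φ₁ sin φ₂ − sin φ₁ cos φ₂ cos Δλ) = 109.67°
Final bearing θ₂ = (initial bearing from the destination back to the start) + 180° = 31.92°
Δθ = θ₂ − θ₁ = -77.8°

-77.8°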